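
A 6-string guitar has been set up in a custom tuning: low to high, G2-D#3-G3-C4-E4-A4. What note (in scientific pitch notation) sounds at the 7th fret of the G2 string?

Each fret is one semitone, so G2 + 7 = D3.

D3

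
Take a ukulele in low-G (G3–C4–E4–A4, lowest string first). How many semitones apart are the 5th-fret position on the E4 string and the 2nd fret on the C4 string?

7 semitones

E4 at fret 5 → A4 (MIDI 69); C4 at fret 2 → D4 (MIDI 62).
69 − 62 = 7, so the two pitches are 7 semitones apart, with A4 the higher.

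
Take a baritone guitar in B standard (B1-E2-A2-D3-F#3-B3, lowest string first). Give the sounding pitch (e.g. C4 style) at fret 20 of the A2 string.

F4

Each fret is one semitone, so A2 + 20 = F4.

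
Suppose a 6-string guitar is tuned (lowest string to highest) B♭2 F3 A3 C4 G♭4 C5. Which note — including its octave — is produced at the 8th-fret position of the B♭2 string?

Each fret is one semitone, so B♭2 + 8 = G♭3.
(Equivalently spelled F♯3.)

G♭3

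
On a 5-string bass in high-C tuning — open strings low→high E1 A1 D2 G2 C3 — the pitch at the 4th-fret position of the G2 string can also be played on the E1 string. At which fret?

19

G2 at fret 4 is G2 + 4 semitones = B2.
The open E1 string is 15 semitones below the open G2, so the same pitch on the E1 string lies at fret 4 + 15 = 19.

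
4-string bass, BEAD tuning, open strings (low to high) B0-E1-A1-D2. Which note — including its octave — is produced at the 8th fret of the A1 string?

F2

The open A1 string plus 8 semitones: A–A#–B–C–C#–D–D#–E–F.
The walk passes from B into C once, so the octave number goes from 1 to 2.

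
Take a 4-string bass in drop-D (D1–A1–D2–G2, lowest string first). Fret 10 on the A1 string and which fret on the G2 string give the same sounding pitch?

A1 at fret 10 is A1 + 10 semitones = G2.
The open G2 string is 10 semitones above the open A1, so the same pitch on the G2 string lies at fret 10 − 10 = 0.

0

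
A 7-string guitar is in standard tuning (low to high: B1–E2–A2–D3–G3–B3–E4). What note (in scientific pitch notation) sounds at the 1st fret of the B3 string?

B3 is MIDI 59. Adding 1 gives 60, which is C4.

C4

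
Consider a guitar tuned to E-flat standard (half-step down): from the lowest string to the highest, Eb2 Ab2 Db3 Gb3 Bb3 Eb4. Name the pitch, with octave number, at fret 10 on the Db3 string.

The open Db3 string plus 10 semitones: Db–D–Eb–E–…–A–Bb–B.
No B→C boundary is crossed, so the octave stays at 3.

B3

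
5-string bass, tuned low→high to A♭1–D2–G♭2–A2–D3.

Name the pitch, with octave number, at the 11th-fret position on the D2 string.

D♭3

The open D2 string plus 11 semitones: D–Eb–E–F–…–B–C–Db.
The walk passes from B into C once, so the octave number goes from 2 to 3.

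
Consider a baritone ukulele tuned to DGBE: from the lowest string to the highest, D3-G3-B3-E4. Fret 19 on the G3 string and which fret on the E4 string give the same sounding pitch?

G3 at fret 19 is G3 + 19 semitones = D5.
The open E4 string is 9 semitones above the open G3, so the same pitch on the E4 string lies at fret 19 − 9 = 10.

10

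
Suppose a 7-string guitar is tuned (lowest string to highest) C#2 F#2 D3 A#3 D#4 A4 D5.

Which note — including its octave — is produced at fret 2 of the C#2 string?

C#2 is MIDI 37. Adding 2 gives 39, which is D#2.
(Equivalently spelled Eb2.)

D#2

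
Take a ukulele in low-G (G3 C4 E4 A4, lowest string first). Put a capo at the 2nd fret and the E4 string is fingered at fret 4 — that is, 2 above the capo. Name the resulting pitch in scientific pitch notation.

G#4

The capo raises the open E4 by 2 semitones to F#4; fretting 2 more gives E4 + 2 + 2 = E4 + 4 semitones = G#4.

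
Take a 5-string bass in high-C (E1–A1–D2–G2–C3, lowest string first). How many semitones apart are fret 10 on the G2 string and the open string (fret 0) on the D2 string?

G2 at fret 10 → F3 (MIDI 53); D2 at fret 0 → D2 (MIDI 38).
53 − 38 = 15, so the two pitches are 15 semitones apart, with F3 the higher.

15 semitones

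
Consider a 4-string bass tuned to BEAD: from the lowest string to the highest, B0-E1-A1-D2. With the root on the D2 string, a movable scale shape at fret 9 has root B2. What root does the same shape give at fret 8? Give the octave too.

A♯2

Moving from fret 9 to fret 8 shifts the root by -1 semitone.
B2 down 1 semitone is A♯2.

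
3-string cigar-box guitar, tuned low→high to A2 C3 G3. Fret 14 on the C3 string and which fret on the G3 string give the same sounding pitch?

C3 at fret 14 is C3 + 14 semitones = D4.
The open G3 string is 7 semitones above the open C3, so the same pitch on the G3 string lies at fret 14 − 7 = 7.

7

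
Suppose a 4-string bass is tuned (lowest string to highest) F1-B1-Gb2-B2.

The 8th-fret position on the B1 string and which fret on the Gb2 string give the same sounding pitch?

B1 at fret 8 is B1 + 8 semitones = G2.
The open Gb2 string is 7 semitones above the open B1, so the same pitch on the Gb2 string lies at fret 8 − 7 = 1.

1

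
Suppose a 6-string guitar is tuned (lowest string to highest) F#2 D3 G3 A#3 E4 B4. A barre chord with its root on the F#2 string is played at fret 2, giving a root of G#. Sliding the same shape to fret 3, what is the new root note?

Moving from fret 2 to fret 3 shifts the root by 1 semitone.
G# up 1 semitone is A.

A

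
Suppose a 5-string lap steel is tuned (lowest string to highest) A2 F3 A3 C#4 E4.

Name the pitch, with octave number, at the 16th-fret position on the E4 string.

G#5

E4 is MIDI 64. Adding 16 gives 80, which is G#5.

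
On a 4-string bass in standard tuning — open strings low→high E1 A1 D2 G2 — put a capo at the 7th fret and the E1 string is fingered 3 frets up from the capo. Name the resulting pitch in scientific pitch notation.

D2

The capo raises the open E1 by 7 semitones to B1; fretting 3 more gives E1 + 7 + 3 = E1 + 10 semitones = D2.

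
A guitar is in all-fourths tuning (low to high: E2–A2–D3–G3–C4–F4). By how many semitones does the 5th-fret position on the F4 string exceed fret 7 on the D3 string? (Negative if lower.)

13 semitones

F4 at fret 5 → A#4 (MIDI 70); D3 at fret 7 → A3 (MIDI 57).
70 − 57 = 13, so the two pitches are 13 semitones apart.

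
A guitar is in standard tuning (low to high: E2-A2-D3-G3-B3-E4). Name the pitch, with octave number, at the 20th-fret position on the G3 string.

G3 is MIDI 55. Adding 20 gives 75, which is D#5.

D#5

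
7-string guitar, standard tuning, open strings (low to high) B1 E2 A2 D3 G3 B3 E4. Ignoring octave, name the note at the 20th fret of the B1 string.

B1 is MIDI 35. Adding 20 gives 55; 55 mod 12 = 7, i.e. G.

G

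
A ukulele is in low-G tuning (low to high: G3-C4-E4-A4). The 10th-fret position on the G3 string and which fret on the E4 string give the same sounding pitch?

1

Fret 10 on G3 is MIDI 55 + 10 = 65 (F4). On the E4 string (open MIDI 64), that pitch is 65 − 64 = fret 1.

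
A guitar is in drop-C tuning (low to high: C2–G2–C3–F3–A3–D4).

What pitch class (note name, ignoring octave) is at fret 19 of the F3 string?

The open F3 string plus 19 semitones: F–F#–G–G#–…–A#–B–C.

C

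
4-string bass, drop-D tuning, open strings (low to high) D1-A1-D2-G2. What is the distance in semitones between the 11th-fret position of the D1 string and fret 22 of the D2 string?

23 semitones

D1 at fret 11 → C#2 (MIDI 37); D2 at fret 22 → C4 (MIDI 60).
37 − 60 = -23, so the two pitches are 23 semitones apart, with C4 the higher.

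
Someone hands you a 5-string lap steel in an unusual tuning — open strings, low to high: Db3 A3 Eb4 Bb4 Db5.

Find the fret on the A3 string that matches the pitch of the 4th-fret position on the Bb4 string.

Fret 4 on Bb4 is MIDI 70 + 4 = 74 (D5). On the A3 string (open MIDI 57), that pitch is 74 − 57 = fret 17.

17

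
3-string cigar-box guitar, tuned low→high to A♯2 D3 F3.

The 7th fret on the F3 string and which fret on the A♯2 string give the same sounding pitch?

14

F3 at fret 7 is F3 + 7 semitones = C4.
The open A♯2 string is 7 semitones below the open F3, so the same pitch on the A♯2 string lies at fret 7 + 7 = 14.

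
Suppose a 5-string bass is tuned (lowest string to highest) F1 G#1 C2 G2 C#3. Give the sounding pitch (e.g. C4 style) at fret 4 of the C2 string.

E2

The open C2 string plus 4 semitones: C–C#–D–D#–E.
No B→C boundary is crossed, so the octave stays at 2.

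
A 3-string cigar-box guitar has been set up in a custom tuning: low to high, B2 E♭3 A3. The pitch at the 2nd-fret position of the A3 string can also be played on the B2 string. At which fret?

A3 at fret 2 is A3 + 2 semitones = B3.
The open B2 string is 10 semitones below the open A3, so the same pitch on the B2 string lies at fret 2 + 10 = 12.

12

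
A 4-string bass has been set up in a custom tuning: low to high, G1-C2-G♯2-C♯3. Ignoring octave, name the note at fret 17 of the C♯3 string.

F♯

The open C♯3 string plus 17 semitones: C#–D–D#–E–…–E–F–F#.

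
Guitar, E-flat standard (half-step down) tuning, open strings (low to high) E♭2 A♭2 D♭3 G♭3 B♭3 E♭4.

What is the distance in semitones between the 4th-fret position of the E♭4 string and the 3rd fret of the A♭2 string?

20 semitones

E♭4 at fret 4 → G4 (MIDI 67); A♭2 at fret 3 → B2 (MIDI 47).
67 − 47 = 20, so the two pitches are 20 semitones apart, with G4 the higher.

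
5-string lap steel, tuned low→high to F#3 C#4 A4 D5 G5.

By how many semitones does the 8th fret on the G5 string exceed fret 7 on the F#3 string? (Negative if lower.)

26 semitones

G5 at fret 8 → D#6 (MIDI 87); F#3 at fret 7 → C#4 (MIDI 61).
87 − 61 = 26, so the two pitches are 26 semitones apart.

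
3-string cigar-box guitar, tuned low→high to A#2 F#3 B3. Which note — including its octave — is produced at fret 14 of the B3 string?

Each fret is one semitone, so B3 + 14 = C#5.
(Equivalently spelled Db5.)

C#5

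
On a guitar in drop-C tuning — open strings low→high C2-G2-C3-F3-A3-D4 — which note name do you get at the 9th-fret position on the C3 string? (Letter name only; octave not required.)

Each fret is one semitone, so C3 + 9 = A.

A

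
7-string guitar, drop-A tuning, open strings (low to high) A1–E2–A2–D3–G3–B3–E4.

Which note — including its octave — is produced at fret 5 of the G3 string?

Each fret is one semitone, so G3 + 5 = C4.

C4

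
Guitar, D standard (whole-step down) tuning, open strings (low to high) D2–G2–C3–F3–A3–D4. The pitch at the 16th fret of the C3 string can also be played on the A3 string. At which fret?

7

C3 at fret 16 is C3 + 16 semitones = E4.
The open A3 string is 9 semitones above the open C3, so the same pitch on the A3 string lies at fret 16 − 9 = 7.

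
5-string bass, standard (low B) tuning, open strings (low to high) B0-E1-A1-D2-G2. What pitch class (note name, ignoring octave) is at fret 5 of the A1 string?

A1 is MIDI 33. Adding 5 gives 38; 38 mod 12 = 2, i.e. D.

D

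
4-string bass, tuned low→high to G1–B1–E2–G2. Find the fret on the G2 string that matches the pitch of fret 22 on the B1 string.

14

B1 at fret 22 is B1 + 22 semitones = A3.
The open G2 string is 8 semitones above the open B1, so the same pitch on the G2 string lies at fret 22 − 8 = 14.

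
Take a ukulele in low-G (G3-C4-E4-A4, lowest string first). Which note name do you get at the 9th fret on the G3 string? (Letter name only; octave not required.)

Each fret is one semitone, so G3 + 9 = E.

E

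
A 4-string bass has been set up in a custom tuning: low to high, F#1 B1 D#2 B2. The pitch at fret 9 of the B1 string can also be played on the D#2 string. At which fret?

B1 at fret 9 is B1 + 9 semitones = G#2.
The open D#2 string is 4 semitones above the open B1, so the same pitch on the D#2 string lies at fret 9 − 4 = 5.

5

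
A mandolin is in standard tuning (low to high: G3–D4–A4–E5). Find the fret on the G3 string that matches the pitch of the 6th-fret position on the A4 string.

A4 at fret 6 is A4 + 6 semitones = D♯5.
The open G3 string is 14 semitones below the open A4, so the same pitch on the G3 string lies at fret 6 + 14 = 20.

20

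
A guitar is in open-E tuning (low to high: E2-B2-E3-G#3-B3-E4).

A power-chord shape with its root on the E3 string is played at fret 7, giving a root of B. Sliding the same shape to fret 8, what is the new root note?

C

Moving from fret 7 to fret 8 shifts the root by 1 semitone.
B up 1 semitone is C.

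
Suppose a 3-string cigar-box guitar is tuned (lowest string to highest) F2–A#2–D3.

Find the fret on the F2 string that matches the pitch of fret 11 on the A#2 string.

16

A#2 at fret 11 is A#2 + 11 semitones = A3.
The open F2 string is 5 semitones below the open A#2, so the same pitch on the F2 string lies at fret 11 + 5 = 16.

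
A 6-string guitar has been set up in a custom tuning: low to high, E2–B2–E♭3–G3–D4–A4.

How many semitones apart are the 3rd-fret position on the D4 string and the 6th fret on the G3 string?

D4 at fret 3 → F4 (MIDI 65); G3 at fret 6 → D♭4 (MIDI 61).
65 − 61 = 4, so the two pitches are 4 semitones apart, with F4 the higher.

4 semitones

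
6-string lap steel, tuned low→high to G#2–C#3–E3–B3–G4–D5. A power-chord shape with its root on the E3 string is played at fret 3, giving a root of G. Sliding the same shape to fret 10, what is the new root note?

D

Moving from fret 3 to fret 10 shifts the root by 7 semitones.
G up 7 semitones is D.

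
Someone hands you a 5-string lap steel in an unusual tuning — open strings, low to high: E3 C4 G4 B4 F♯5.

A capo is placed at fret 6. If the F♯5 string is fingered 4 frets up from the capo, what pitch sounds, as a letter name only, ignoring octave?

E

The capo raises the open F♯5 by 6 semitones to C6; fretting 4 more gives F♯5 + 6 + 4 = F♯5 + 10 semitones, landing on E.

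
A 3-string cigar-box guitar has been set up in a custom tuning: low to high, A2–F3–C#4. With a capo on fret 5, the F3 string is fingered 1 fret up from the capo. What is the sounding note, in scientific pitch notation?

B3

The capo raises the open F3 by 5 semitones to A#3; fretting 1 more gives F3 + 5 + 1 = F3 + 6 semitones = B3.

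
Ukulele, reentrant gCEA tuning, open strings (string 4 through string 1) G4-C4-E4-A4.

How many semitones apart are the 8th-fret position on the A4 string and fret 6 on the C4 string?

11 semitones

A4 at fret 8 → F5 (MIDI 77); C4 at fret 6 → F♯4 (MIDI 66).
77 − 66 = 11, so the two pitches are 11 semitones apart, with F5 the higher.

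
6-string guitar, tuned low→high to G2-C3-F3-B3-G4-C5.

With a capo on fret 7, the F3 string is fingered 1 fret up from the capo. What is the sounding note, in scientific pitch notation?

C#4

The capo raises the open F3 by 7 semitones to C4; fretting 1 more gives F3 + 7 + 1 = F3 + 8 semitones = C#4.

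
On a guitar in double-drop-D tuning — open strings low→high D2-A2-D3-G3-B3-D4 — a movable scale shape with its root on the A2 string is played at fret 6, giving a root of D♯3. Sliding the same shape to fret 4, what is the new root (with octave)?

Moving from fret 6 to fret 4 shifts the root by -2 semitones.
D♯3 down 2 semitones is C♯3.

C♯3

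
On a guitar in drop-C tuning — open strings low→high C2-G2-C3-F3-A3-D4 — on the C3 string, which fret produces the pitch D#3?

D#3 is 3 semitones above the open C3 (C–C#–D–D#), so it sits at fret 3.

3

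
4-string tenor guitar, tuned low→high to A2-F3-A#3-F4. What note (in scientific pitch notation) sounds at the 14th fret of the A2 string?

The open A2 string plus 14 semitones: A–A#–B–C–…–A–A#–B.
The walk passes from B into C once, so the octave number goes from 2 to 3.

B3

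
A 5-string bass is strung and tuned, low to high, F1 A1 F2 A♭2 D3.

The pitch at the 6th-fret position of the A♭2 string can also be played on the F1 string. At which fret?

Fret 6 on A♭2 is MIDI 44 + 6 = 50 (D3). On the F1 string (open MIDI 29), that pitch is 50 − 29 = fret 21.

21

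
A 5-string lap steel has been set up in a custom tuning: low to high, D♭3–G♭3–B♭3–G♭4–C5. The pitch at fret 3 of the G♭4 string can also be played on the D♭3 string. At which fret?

Fret 3 on G♭4 is MIDI 66 + 3 = 69 (A4). On the D♭3 string (open MIDI 49), that pitch is 69 − 49 = fret 20.

20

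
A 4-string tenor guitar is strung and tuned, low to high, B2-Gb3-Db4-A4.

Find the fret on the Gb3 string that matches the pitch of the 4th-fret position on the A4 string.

A4 at fret 4 is A4 + 4 semitones = Db5.
The open Gb3 string is 15 semitones below the open A4, so the same pitch on the Gb3 string lies at fret 4 + 15 = 19.

19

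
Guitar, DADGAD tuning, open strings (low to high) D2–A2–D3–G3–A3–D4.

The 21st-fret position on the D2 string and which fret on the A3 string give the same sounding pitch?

2

Fret 21 on D2 is MIDI 38 + 21 = 59 (B3). On the A3 string (open MIDI 57), that pitch is 59 − 57 = fret 2.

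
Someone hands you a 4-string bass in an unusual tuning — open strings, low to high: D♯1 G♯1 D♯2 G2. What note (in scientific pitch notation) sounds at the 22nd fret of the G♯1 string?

The open G♯1 string plus 22 semitones: G#–A–A#–B–…–E–F–F#.
The walk passes from B into C 2 times, so the octave number goes from 1 to 3.
(Equivalently spelled G♭3.)

F♯3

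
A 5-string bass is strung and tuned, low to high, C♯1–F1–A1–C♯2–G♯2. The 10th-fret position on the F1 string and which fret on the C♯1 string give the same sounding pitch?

Fret 10 on F1 is MIDI 29 + 10 = 39 (D♯2). On the C♯1 string (open MIDI 25), that pitch is 39 − 25 = fret 14.

14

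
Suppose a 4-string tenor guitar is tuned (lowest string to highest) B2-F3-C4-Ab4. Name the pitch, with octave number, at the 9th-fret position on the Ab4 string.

Each fret is one semitone, so Ab4 + 9 = F5.

F5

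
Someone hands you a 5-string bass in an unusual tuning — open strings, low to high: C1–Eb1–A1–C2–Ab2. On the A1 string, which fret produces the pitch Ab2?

Ab2 is 11 semitones above the open A1 (A–Bb–B–C–…–Gb–G–Ab), so it sits at fret 11.

11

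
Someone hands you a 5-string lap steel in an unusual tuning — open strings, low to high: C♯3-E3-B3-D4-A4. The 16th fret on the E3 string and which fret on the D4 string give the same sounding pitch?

6

E3 at fret 16 is E3 + 16 semitones = G♯4.
The open D4 string is 10 semitones above the open E3, so the same pitch on the D4 string lies at fret 16 − 10 = 6.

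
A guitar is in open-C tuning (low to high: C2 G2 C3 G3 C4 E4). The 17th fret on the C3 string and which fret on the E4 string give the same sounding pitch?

C3 at fret 17 is C3 + 17 semitones = F4.
The open E4 string is 16 semitones above the open C3, so the same pitch on the E4 string lies at fret 17 − 16 = 1.

1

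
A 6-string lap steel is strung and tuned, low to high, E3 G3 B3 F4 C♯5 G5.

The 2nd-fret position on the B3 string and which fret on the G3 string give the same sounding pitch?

Fret 2 on B3 is MIDI 59 + 2 = 61 (C♯4). On the G3 string (open MIDI 55), that pitch is 61 − 55 = fret 6.

6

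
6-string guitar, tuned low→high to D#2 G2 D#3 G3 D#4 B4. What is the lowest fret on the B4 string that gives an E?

5

From B4, count semitones up the chromatic scale until reaching E: B–C–C#–D–D#–E — 5 steps.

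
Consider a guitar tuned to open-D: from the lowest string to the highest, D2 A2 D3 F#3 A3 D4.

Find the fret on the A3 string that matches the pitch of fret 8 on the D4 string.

D4 at fret 8 is D4 + 8 semitones = A#4.
The open A3 string is 5 semitones below the open D4, so the same pitch on the A3 string lies at fret 8 + 5 = 13.

13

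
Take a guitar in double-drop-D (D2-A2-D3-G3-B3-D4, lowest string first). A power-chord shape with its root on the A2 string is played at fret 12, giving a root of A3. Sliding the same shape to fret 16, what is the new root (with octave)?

Moving from fret 12 to fret 16 shifts the root by 4 semitones.
A3 up 4 semitones is C#4.

C#4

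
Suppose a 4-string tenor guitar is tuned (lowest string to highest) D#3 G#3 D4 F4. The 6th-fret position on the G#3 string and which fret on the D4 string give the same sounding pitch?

0

Fret 6 on G#3 is MIDI 56 + 6 = 62 (D4). On the D4 string (open MIDI 62), that pitch is 62 − 62 = fret 0.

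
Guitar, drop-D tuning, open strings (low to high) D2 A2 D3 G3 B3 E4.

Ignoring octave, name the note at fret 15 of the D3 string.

Each fret is one semitone, so D3 + 15 = F.

F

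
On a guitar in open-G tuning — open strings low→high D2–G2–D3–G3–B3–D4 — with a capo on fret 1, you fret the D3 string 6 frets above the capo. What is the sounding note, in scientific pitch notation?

The capo raises the open D3 by 1 semitone to D#3; fretting 6 more gives D3 + 1 + 6 = D3 + 7 semitones = A3.

A3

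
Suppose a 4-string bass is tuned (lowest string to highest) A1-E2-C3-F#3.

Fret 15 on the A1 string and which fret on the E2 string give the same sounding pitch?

A1 at fret 15 is A1 + 15 semitones = C3.
The open E2 string is 7 semitones above the open A1, so the same pitch on the E2 string lies at fret 15 − 7 = 8.

8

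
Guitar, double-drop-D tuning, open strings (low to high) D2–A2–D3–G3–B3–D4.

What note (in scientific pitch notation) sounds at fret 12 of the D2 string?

D3

D2 is MIDI 38. Adding 12 gives 50, which is D3.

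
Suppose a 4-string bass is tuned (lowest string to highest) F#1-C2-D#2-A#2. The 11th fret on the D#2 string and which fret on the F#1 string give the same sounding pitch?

D#2 at fret 11 is D#2 + 11 semitones = D3.
The open F#1 string is 9 semitones below the open D#2, so the same pitch on the F#1 string lies at fret 11 + 9 = 20.

20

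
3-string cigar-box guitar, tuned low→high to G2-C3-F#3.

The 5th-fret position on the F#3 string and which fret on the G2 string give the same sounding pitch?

Fret 5 on F#3 is MIDI 54 + 5 = 59 (B3). On the G2 string (open MIDI 43), that pitch is 59 − 43 = fret 16.

16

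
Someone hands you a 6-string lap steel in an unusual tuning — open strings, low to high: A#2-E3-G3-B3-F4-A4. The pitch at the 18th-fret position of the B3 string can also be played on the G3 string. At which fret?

22

B3 at fret 18 is B3 + 18 semitones = F5.
The open G3 string is 4 semitones below the open B3, so the same pitch on the G3 string lies at fret 18 + 4 = 22.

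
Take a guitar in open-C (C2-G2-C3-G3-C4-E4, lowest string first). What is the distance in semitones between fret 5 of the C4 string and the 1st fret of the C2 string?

C4 at fret 5 → F4 (MIDI 65); C2 at fret 1 → C♯2 (MIDI 37).
65 − 37 = 28, so the two pitches are 28 semitones apart, with F4 the higher.

28 semitones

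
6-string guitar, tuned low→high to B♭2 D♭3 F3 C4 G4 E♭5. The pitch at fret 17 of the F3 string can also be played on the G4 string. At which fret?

3

Fret 17 on F3 is MIDI 53 + 17 = 70 (B♭4). On the G4 string (open MIDI 67), that pitch is 70 − 67 = fret 3.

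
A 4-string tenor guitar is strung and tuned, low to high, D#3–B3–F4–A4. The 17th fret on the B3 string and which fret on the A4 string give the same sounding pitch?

Fret 17 on B3 is MIDI 59 + 17 = 76 (E5). On the A4 string (open MIDI 69), that pitch is 76 − 69 = fret 7.

7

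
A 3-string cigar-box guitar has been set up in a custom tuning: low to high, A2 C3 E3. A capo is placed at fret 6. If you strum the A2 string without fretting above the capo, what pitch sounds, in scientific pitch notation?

The capo raises the open A2 by 6 semitones to D#3; fretting 0 more gives A2 + 6 + 0 = A2 + 6 semitones = D#3.
(Also written Eb.)

D#3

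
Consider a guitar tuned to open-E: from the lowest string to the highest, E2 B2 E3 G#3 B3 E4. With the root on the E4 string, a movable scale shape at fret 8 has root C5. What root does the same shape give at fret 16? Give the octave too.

G#5

Moving from fret 8 to fret 16 shifts the root by 8 semitones.
C5 up 8 semitones is G#5.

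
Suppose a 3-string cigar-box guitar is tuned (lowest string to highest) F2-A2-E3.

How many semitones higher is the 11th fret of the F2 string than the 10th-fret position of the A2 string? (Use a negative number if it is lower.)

F2 at fret 11 → E3 (MIDI 52); A2 at fret 10 → G3 (MIDI 55).
52 − 55 = -3, so the two pitches are 3 semitones apart.

-3 semitones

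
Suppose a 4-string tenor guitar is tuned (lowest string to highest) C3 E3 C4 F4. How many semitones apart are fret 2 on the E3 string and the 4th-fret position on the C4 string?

10 semitones

E3 at fret 2 → F#3 (MIDI 54); C4 at fret 4 → E4 (MIDI 64).
54 − 64 = -10, so the two pitches are 10 semitones apart, with E4 the higher.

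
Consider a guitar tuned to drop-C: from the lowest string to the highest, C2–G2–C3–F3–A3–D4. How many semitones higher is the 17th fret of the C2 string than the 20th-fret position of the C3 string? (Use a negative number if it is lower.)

-15 semitones

C2 at fret 17 → F3 (MIDI 53); C3 at fret 20 → G#4 (MIDI 68).
53 − 68 = -15, so the two pitches are 15 semitones apart.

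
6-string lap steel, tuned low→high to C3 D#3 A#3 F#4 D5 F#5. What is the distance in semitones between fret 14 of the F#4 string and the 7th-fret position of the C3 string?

25 semitones

F#4 at fret 14 → G#5 (MIDI 80); C3 at fret 7 → G3 (MIDI 55).
80 − 55 = 25, so the two pitches are 25 semitones apart, with G#5 the higher.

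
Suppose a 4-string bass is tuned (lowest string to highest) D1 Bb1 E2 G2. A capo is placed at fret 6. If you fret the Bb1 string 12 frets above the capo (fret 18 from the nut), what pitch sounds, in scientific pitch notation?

E3

The capo raises the open Bb1 by 6 semitones to E2; fretting 12 more gives Bb1 + 6 + 12 = Bb1 + 18 semitones = E3.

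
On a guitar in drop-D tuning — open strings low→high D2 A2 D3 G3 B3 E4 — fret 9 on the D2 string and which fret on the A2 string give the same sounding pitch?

2

Fret 9 on D2 is MIDI 38 + 9 = 47 (B2). On the A2 string (open MIDI 45), that pitch is 47 − 45 = fret 2.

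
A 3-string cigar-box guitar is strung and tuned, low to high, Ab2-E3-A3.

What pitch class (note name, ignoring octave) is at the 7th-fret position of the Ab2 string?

Eb

Each fret is one semitone, so Ab2 + 7 = Eb.
(Equivalently spelled D#.)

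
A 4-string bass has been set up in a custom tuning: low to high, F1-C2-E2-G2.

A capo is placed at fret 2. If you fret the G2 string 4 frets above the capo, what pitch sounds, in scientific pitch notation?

Db3

The capo raises the open G2 by 2 semitones to A2; fretting 4 more gives G2 + 2 + 4 = G2 + 6 semitones = Db3.
(Also written C#.)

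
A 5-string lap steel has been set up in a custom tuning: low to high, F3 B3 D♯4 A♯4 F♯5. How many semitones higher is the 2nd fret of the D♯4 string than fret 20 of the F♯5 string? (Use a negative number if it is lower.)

-33 semitones

D♯4 at fret 2 → F4 (MIDI 65); F♯5 at fret 20 → D7 (MIDI 98).
65 − 98 = -33, so the two pitches are 33 semitones apart.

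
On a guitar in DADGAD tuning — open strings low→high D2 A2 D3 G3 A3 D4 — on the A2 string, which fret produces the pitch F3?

F3 is 8 semitones above the open A2 (A–A#–B–C–C#–D–D#–E–F), so it sits at fret 8.

8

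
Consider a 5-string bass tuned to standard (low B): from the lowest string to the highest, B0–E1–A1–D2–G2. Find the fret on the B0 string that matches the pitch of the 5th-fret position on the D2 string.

Fret 5 on D2 is MIDI 38 + 5 = 43 (G2). On the B0 string (open MIDI 23), that pitch is 43 − 23 = fret 20.

20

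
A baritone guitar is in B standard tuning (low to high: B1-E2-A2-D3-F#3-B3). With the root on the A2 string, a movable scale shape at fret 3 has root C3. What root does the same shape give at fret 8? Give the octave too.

F3

Moving from fret 3 to fret 8 shifts the root by 5 semitones.
C3 up 5 semitones is F3.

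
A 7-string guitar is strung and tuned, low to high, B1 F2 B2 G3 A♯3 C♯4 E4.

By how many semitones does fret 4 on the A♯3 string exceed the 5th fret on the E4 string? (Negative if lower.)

A♯3 at fret 4 → D4 (MIDI 62); E4 at fret 5 → A4 (MIDI 69).
62 − 69 = -7, so the two pitches are 7 semitones apart.

-7 semitones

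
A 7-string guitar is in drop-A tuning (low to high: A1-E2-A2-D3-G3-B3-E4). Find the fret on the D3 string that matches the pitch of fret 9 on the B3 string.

Fret 9 on B3 is MIDI 59 + 9 = 68 (G♯4). On the D3 string (open MIDI 50), that pitch is 68 − 50 = fret 18.

18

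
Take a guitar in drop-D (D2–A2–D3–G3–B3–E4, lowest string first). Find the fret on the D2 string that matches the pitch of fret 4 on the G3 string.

G3 at fret 4 is G3 + 4 semitones = B3.
The open D2 string is 17 semitones below the open G3, so the same pitch on the D2 string lies at fret 4 + 17 = 21.

21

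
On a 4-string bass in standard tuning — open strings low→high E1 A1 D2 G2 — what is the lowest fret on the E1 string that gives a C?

8

From E1, count semitones up the chromatic scale until reaching C: E–F–F#–G–G#–A–A#–B–C — 8 steps.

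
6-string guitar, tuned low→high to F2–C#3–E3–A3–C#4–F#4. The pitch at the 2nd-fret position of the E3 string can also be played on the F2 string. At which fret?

E3 at fret 2 is E3 + 2 semitones = F#3.
The open F2 string is 11 semitones below the open E3, so the same pitch on the F2 string lies at fret 2 + 11 = 13.

13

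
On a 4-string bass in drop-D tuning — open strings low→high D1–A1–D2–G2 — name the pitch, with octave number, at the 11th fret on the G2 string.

G2 is MIDI 43. Adding 11 gives 54, which is F#3.

F#3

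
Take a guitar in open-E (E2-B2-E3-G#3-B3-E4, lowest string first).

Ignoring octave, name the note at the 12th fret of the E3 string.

E3 is MIDI 52. Adding 12 gives 64; 64 mod 12 = 4, i.e. E.

E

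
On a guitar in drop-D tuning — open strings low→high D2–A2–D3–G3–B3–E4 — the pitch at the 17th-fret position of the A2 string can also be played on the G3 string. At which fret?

A2 at fret 17 is A2 + 17 semitones = D4.
The open G3 string is 10 semitones above the open A2, so the same pitch on the G3 string lies at fret 17 − 10 = 7.

7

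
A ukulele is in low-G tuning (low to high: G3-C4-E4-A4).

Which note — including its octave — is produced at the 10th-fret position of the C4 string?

A#4

Each fret is one semitone, so C4 + 10 = A#4.
(Equivalently spelled Bb4.)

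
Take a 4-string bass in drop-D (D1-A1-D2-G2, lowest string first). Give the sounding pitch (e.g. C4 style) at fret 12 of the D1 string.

D1 is MIDI 26. Adding 12 gives 38, which is D2.

D2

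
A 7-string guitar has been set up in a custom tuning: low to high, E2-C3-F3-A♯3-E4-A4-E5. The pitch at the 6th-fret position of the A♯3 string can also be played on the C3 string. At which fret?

Fret 6 on A♯3 is MIDI 58 + 6 = 64 (E4). On the C3 string (open MIDI 48), that pitch is 64 − 48 = fret 16.

16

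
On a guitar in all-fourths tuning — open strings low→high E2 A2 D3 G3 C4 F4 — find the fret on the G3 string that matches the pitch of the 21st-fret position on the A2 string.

A2 at fret 21 is A2 + 21 semitones = F♯4.
The open G3 string is 10 semitones above the open A2, so the same pitch on the G3 string lies at fret 21 − 10 = 11.

11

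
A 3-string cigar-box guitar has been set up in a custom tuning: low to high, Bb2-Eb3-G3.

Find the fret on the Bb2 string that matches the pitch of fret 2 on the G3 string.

11

Fret 2 on G3 is MIDI 55 + 2 = 57 (A3). On the Bb2 string (open MIDI 46), that pitch is 57 − 46 = fret 11.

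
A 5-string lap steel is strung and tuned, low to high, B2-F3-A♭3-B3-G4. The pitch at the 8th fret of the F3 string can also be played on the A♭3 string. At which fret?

5

F3 at fret 8 is F3 + 8 semitones = D♭4.
The open A♭3 string is 3 semitones above the open F3, so the same pitch on the A♭3 string lies at fret 8 − 3 = 5.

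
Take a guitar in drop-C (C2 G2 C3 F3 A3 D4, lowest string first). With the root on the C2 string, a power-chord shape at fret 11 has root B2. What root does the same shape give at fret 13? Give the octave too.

Moving from fret 11 to fret 13 shifts the root by 2 semitones.
B2 up 2 semitones is C#3.

C#3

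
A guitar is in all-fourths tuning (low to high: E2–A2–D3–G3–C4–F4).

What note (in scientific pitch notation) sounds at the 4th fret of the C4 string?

E4

The open C4 string plus 4 semitones: C–C#–D–D#–E.
No B→C boundary is crossed, so the octave stays at 4.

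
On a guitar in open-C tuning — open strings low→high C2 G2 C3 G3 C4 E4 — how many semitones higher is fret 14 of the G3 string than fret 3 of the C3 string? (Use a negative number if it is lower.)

G3 at fret 14 → A4 (MIDI 69); C3 at fret 3 → D#3 (MIDI 51).
69 − 51 = 18, so the two pitches are 18 semitones apart.

18 semitones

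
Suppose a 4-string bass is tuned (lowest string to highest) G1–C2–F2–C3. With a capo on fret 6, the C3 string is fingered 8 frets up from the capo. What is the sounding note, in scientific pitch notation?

D4

The capo raises the open C3 by 6 semitones to G♭3; fretting 8 more gives C3 + 6 + 8 = C3 + 14 semitones = D4.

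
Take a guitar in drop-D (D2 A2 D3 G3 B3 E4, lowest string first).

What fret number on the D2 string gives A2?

A2 is 7 semitones above the open D2 (D–D#–E–F–F#–G–G#–A), so it sits at fret 7.

7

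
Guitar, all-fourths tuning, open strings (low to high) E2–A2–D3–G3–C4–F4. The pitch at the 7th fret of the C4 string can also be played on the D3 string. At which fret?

C4 at fret 7 is C4 + 7 semitones = G4.
The open D3 string is 10 semitones below the open C4, so the same pitch on the D3 string lies at fret 7 + 10 = 17.

17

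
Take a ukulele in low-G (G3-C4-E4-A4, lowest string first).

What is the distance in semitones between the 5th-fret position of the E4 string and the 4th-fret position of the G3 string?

10 semitones

E4 at fret 5 → A4 (MIDI 69); G3 at fret 4 → B3 (MIDI 59).
69 − 59 = 10, so the two pitches are 10 semitones apart, with A4 the higher.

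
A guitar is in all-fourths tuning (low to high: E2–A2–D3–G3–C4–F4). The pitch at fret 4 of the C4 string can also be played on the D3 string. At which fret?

14

C4 at fret 4 is C4 + 4 semitones = E4.
The open D3 string is 10 semitones below the open C4, so the same pitch on the D3 string lies at fret 4 + 10 = 14.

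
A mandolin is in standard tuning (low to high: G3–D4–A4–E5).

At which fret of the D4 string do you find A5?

A5 is 19 semitones above the open D4 (D–D#–E–F–…–G–G#–A), so it sits at fret 19.

19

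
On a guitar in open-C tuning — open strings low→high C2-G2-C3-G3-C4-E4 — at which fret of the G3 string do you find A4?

14

A4 is 14 semitones above the open G3 (G–G#–A–A#–…–G–G#–A), so it sits at fret 14.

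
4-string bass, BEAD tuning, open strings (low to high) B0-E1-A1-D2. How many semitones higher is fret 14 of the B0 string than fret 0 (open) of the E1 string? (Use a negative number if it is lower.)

B0 at fret 14 → C#2 (MIDI 37); E1 at fret 0 → E1 (MIDI 28).
37 − 28 = 9, so the two pitches are 9 semitones apart.

9 semitones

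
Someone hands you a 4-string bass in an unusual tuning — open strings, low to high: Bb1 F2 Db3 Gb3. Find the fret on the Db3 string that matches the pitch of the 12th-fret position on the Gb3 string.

Gb3 at fret 12 is Gb3 + 12 semitones = Gb4.
The open Db3 string is 5 semitones below the open Gb3, so the same pitch on the Db3 string lies at fret 12 + 5 = 17.

17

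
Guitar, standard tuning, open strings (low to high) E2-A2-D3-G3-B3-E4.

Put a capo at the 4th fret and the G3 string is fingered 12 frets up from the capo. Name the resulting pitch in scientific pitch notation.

B4

The capo raises the open G3 by 4 semitones to B3; fretting 12 more gives G3 + 4 + 12 = G3 + 16 semitones = B4.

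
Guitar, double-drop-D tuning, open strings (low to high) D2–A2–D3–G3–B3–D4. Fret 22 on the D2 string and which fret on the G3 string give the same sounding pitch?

5

D2 at fret 22 is D2 + 22 semitones = C4.
The open G3 string is 17 semitones above the open D2, so the same pitch on the G3 string lies at fret 22 − 17 = 5.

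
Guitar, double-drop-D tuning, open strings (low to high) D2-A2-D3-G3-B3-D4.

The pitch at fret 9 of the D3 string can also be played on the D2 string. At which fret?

21

Fret 9 on D3 is MIDI 50 + 9 = 59 (B3). On the D2 string (open MIDI 38), that pitch is 59 − 38 = fret 21.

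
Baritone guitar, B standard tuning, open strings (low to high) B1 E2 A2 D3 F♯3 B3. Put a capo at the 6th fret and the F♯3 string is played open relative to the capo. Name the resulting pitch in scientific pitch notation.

C4

The capo raises the open F♯3 by 6 semitones to C4; fretting 0 more gives F♯3 + 6 + 0 = F♯3 + 6 semitones = C4.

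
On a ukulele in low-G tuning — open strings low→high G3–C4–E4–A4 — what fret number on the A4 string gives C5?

3

C5 is 3 semitones above the open A4 (A–A#–B–C), so it sits at fret 3.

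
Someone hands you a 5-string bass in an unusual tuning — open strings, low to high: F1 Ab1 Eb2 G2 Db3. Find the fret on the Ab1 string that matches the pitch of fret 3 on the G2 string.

G2 at fret 3 is G2 + 3 semitones = Bb2.
The open Ab1 string is 11 semitones below the open G2, so the same pitch on the Ab1 string lies at fret 3 + 11 = 14.

14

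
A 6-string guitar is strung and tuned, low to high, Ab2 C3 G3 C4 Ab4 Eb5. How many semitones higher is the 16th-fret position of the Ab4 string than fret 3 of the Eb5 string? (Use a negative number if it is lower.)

6 semitones

Ab4 at fret 16 → C6 (MIDI 84); Eb5 at fret 3 → Gb5 (MIDI 78).
84 − 78 = 6, so the two pitches are 6 semitones apart.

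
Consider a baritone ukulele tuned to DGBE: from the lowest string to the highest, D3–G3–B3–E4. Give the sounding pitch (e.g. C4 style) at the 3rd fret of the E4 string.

G4

The open E4 string plus 3 semitones: E–F–F#–G.
No B→C boundary is crossed, so the octave stays at 4.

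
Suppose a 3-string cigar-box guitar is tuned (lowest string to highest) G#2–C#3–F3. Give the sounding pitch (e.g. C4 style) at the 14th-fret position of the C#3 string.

C#3 is MIDI 49. Adding 14 gives 63, which is D#4.

D#4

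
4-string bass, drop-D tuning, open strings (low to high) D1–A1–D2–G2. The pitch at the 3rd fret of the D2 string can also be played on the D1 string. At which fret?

15

D2 at fret 3 is D2 + 3 semitones = F2.
The open D1 string is 12 semitones below the open D2, so the same pitch on the D1 string lies at fret 3 + 12 = 15.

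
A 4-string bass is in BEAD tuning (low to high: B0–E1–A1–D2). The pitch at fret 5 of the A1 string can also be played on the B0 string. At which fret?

15

A1 at fret 5 is A1 + 5 semitones = D2.
The open B0 string is 10 semitones below the open A1, so the same pitch on the B0 string lies at fret 5 + 10 = 15.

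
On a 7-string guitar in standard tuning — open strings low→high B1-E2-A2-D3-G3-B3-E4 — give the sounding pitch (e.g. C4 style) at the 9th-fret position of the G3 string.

The open G3 string plus 9 semitones: G–G#–A–A#–B–C–C#–D–D#–E.
The walk passes from B into C once, so the octave number goes from 3 to 4.

E4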